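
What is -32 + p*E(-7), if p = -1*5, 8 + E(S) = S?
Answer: 43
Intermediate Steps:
E(S) = -8 + S
p = -5
-32 + p*E(-7) = -32 - 5*(-8 - 7) = -32 - 5*(-15) = -32 + 75 = 43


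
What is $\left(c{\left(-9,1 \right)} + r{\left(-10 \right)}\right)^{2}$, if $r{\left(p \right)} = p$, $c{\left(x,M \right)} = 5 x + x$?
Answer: $4096$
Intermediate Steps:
$c{\left(x,M \right)} = 6 x$
$\left(c{\left(-9,1 \right)} + r{\left(-10 \right)}\right)^{2} = \left(6 \left(-9\right) - 10\right)^{2} = \left(-54 - 10\right)^{2} = \left(-64\right)^{2} = 4096$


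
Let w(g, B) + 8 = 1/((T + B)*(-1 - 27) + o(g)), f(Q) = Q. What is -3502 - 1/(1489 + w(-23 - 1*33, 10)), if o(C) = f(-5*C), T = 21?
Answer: -3049636742/870827 ≈ -3502.0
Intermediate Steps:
o(C) = -5*C
w(g, B) = -8 + 1/(-588 - 28*B - 5*g) (w(g, B) = -8 + 1/((21 + B)*(-1 - 27) - 5*g) = -8 + 1/((21 + B)*(-28) - 5*g) = -8 + 1/((-588 - 28*B) - 5*g) = -8 + 1/(-588 - 28*B - 5*g))
-3502 - 1/(1489 + w(-23 - 1*33, 10)) = -3502 - 1/(1489 + (-4705 - 224*10 - 40*(-23 - 1*33))/(588 + 5*(-23 - 1*33) + 28*10)) = -3502 - 1/(1489 + (-4705 - 2240 - 40*(-23 - 33))/(588 + 5*(-23 - 33) + 280)) = -3502 - 1/(1489 + (-4705 - 2240 - 40*(-56))/(588 + 5*(-56) + 280)) = -3502 - 1/(1489 + (-4705 - 2240 + 2240)/(588 - 280 + 280)) = -3502 - 1/(1489 - 4705/588) = -3502 - 1/870827/588 = -3502 - 1*588/870827 = -3502 - 588/870827 = -3049636742/870827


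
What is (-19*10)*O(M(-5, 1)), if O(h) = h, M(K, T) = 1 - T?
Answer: 0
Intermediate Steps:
(-19*10)*O(M(-5, 1)) = (-19*10)*(1 - 1*1) = -190*(1 - 1) = -190*0 = 0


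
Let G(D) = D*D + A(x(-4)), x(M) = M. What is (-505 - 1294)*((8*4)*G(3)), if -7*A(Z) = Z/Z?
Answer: -509888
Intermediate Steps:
A(Z) = -⅐ (A(Z) = -Z/(7*Z) = -⅐*1 = -⅐)
G(D) = -⅐ + D² (G(D) = D*D - ⅐ = D² - ⅐ = -⅐ + D²)
(-505 - 1294)*((8*4)*G(3)) = (-505 - 1294)*((8*4)*(-⅐ + 3²)) = -57568*(-⅐ + 9) = -57568*62/7 = -1799*1984/7 = -509888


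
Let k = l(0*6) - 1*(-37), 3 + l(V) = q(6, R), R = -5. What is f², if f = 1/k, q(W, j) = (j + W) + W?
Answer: 1/1681 ≈ 0.00059488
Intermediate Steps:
q(W, j) = j + 2*W (q(W, j) = (W + j) + W = j + 2*W)
l(V) = 4 (l(V) = -3 + (-5 + 2*6) = -3 + (-5 + 12) = -3 + 7 = 4)
k = 41 (k = 4 - 1*(-37) = 4 + 37 = 41)
f = 1/41 ≈ 0.024390
f² = (1/41)² = 1/1681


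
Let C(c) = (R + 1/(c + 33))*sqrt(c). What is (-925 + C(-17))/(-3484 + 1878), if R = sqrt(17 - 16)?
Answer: 925/1606 - 17*I*sqrt(17)/25696 ≈ 0.57596 - 0.0027278*I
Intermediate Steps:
R = 1 (R = sqrt(1) = 1)
C(c) = sqrt(c)*(1 + 1/(33 + c)) (C(c) = (1 + 1/(c + 33))*sqrt(c) = (1 + 1/(33 + c))*sqrt(c) = sqrt(c)*(1 + 1/(33 + c)))
(-925 + C(-17))/(-3484 + 1878) = (-925 + sqrt(-17)*(34 - 17)/(33 - 17))/(-3484 + 1878) = (-925 + (I*sqrt(17))*17/16)/(-1606) = (-925 + (I*sqrt(17))*(1/16)*17)*(-1/1606) = (-925 + 17*I*sqrt(17)/16)*(-1/1606) = 925/1606 - 17*I*sqrt(17)/25696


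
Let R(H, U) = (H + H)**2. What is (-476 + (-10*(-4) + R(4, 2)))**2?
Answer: 138384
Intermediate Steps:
R(H, U) = 4*H**2 (R(H, U) = (2*H)**2 = 4*H**2)
(-476 + (-10*(-4) + R(4, 2)))**2 = (-476 + (-10*(-4) + 4*4**2))**2 = (-476 + (40 + 4*16))**2 = (-476 + (40 + 64))**2 = (-476 + 104)**2 = (-372)**2 = 138384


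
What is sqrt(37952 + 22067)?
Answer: sqrt(60019) ≈ 244.99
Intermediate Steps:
sqrt(37952 + 22067) = sqrt(60019)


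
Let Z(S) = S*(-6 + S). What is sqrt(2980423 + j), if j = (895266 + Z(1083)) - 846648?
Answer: 2*sqrt(1048858) ≈ 2048.3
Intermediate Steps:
j = 1215009 (j = (895266 + 1083*(-6 + 1083)) - 846648 = (895266 + 1083*1077) - 846648 = (895266 + 1166391) - 846648 = 2061657 - 846648 = 1215009)
sqrt(2980423 + j) = sqrt(2980423 + 1215009) = sqrt(4195432) = 2*sqrt(1048858)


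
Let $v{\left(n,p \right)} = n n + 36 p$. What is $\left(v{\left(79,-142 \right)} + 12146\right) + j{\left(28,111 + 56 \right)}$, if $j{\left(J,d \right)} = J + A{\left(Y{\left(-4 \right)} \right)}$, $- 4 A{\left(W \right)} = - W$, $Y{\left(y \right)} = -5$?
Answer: $\frac{53207}{4} \approx 13302.0$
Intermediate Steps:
$A{\left(W \right)} = \frac{W}{4}$ ($A{\left(W \right)} = - \frac{\left(-1\right) W}{4} = \frac{W}{4}$)
$v{\left(n,p \right)} = n^{2} + 36 p$
$j{\left(J,d \right)} = - \frac{5}{4} + J$ ($j{\left(J,d \right)} = J + \frac{1}{4} \left(-5\right) = J - \frac{5}{4} = - \frac{5}{4} + J$)
$\left(v{\left(79,-142 \right)} + 12146\right) + j{\left(28,111 + 56 \right)} = \left(\left(79^{2} + 36 \left(-142\right)\right) + 12146\right) + \left(- \frac{5}{4} + 28\right) = \left(\left(6241 - 5112\right) + 12146\right) + \frac{107}{4} = \left(1129 + 12146\right) + \frac{107}{4} = 13275 + \frac{107}{4} = \frac{53207}{4}$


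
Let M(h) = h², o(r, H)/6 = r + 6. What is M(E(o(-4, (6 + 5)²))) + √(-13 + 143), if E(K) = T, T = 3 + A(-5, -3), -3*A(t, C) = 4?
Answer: 25/9 + √130 ≈ 14.180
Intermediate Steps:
A(t, C) = -4/3 (A(t, C) = -⅓*4 = -4/3)
o(r, H) = 36 + 6*r (o(r, H) = 6*(r + 6) = 6*(6 + r) = 36 + 6*r)
T = 5/3 (T = 3 - 4/3 = 5/3 ≈ 1.6667)
E(K) = 5/3
M(E(o(-4, (6 + 5)²))) + √(-13 + 143) = (5/3)² + √(-13 + 143) = 25/9 + √130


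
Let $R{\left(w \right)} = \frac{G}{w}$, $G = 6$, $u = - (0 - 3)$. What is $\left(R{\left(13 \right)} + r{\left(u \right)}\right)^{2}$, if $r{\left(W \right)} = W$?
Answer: $\frac{2025}{169} \approx 11.982$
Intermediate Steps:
$u = 3$ ($u = \left(-1\right) \left(-3\right) = 3$)
$R{\left(w \right)} = \frac{6}{w}$
$\left(R{\left(13 \right)} + r{\left(u \right)}\right)^{2} = \left(\frac{6}{13} + 3\right)^{2} = \left(\frac{45}{13}\right)^{2} = \frac{2025}{169}$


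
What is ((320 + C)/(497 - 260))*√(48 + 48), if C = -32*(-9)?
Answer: 2432*√6/237 ≈ 25.136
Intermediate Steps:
C = 288
((320 + C)/(497 - 260))*√(48 + 48) = ((320 + 288)/(497 - 260))*√(48 + 48) = (608/237)*√96 = (608*(1/237))*(4*√6) = 608*(4*√6)/237 = 2432*√6/237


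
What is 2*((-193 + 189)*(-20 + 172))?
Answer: -1216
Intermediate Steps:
2*((-193 + 189)*(-20 + 172)) = 2*(-4*152) = 2*(-608) = -1216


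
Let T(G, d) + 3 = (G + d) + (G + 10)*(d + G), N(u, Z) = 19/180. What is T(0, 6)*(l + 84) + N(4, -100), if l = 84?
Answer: 1905139/180 ≈ 10584.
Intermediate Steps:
N(u, Z) = 19/180 (N(u, Z) = 19*(1/180) = 19/180)
T(G, d) = -3 + G + d + (10 + G)*(G + d) (T(G, d) = -3 + ((G + d) + (G + 10)*(d + G)) = -3 + ((G + d) + (10 + G)*(G + d)) = -3 + (G + d + (10 + G)*(G + d)) = -3 + G + d + (10 + G)*(G + d))
T(0, 6)*(l + 84) + N(4, -100) = (-3 + 0**2 + 11*0 + 11*6 + 0*6)*(84 + 84) + 19/180 = (-3 + 0 + 0 + 66 + 0)*168 + 19/180 = 63*168 + 19/180 = 10584 + 19/180 = 1905139/180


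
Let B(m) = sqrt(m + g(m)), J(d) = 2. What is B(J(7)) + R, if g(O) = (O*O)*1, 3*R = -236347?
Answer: -236347/3 + sqrt(6) ≈ -78780.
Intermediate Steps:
R = -236347/3 (R = (1/3)*(-236347) = -236347/3 ≈ -78782.)
g(O) = O**2 (g(O) = O**2*1 = O**2)
B(m) = sqrt(m + m**2)
B(J(7)) + R = sqrt(2*(1 + 2)) - 236347/3 = sqrt(2*3) - 236347/3 = sqrt(6) - 236347/3 = -236347/3 + sqrt(6)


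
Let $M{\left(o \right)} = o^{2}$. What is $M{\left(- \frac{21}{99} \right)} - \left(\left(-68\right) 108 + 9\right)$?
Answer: $\frac{7987864}{1089} \approx 7335.0$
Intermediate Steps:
$M{\left(- \frac{21}{99} \right)} - \left(\left(-68\right) 108 + 9\right) = \left(- \frac{21}{99}\right)^{2} - \left(\left(-68\right) 108 + 9\right) = \left(\left(-21\right) \frac{1}{99}\right)^{2} - \left(-7344 + 9\right) = \left(- \frac{7}{33}\right)^{2} - -7335 = \frac{49}{1089} + 7335 = \frac{7987864}{1089}$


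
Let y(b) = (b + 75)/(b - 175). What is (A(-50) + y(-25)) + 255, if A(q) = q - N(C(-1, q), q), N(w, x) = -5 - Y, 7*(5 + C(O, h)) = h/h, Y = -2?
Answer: 831/4 ≈ 207.75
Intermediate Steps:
C(O, h) = -34/7 (C(O, h) = -5 + (h/h)/7 = -5 + (⅐)*1 = -5 + ⅐ = -34/7)
N(w, x) = -3 (N(w, x) = -5 - 1*(-2) = -5 + 2 = -3)
y(b) = (75 + b)/(-175 + b)
A(q) = 3 + q (A(q) = q - 1*(-3) = q + 3 = 3 + q)
(A(-50) + y(-25)) + 255 = ((3 - 50) + (75 - 25)/(-175 - 25)) + 255 = (-47 + 50/(-200)) + 255 = (-47 - 1/200*50) + 255 = (-47 - ¼) + 255 = -189/4 + 255 = 831/4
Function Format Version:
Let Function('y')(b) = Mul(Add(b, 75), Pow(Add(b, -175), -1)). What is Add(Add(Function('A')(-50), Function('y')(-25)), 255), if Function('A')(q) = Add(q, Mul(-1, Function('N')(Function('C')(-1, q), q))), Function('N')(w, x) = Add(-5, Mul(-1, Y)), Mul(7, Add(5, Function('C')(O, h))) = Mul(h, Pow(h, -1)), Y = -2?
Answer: Rational(831, 4) ≈ 207.75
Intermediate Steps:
Function('C')(O, h) = Rational(-34, 7) (Function('C')(O, h) = Add(-5, Mul(Rational(1, 7), Mul(h, Pow(h, -1)))) = Add(-5, Mul(Rational(1, 7), 1)) = Add(-5, Rational(1, 7)) = Rational(-34, 7))
Function('N')(w, x) = -3 (Function('N')(w, x) = Add(-5, Mul(-1, -2)) = Add(-5, 2) = -3)
Function('y')(b) = Mul(Pow(Add(-175, b), -1), Add(75, b)) (Function('y')(b) = Mul(Add(75, b), Pow(Add(-175, b), -1)) = Mul(Pow(Add(-175, b), -1), Add(75, b)))
Function('A')(q) = Add(3, q) (Function('A')(q) = Add(q, Mul(-1, -3)) = Add(q, 3) = Add(3, q))
Add(Add(Function('A')(-50), Function('y')(-25)), 255) = Add(Add(Add(3, -50), Mul(Pow(Add(-175, -25), -1), Add(75, -25))), 255) = Add(Add(-47, Mul(Pow(-200, -1), 50)), 255) = Add(Add(-47, Mul(Rational(-1, 200), 50)), 255) = Add(Add(-47, Rational(-1, 4)), 255) = Add(Rational(-189, 4), 255) = Rational(831, 4)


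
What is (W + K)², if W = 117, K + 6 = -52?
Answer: 3481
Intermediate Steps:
K = -58 (K = -6 - 52 = -58)
(W + K)² = (117 - 58)² = 59² = 3481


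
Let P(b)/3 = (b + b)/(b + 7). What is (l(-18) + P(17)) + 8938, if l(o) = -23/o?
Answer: 321967/36 ≈ 8943.5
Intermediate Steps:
P(b) = 6*b/(7 + b) (P(b) = 3*((b + b)/(b + 7)) = 3*((2*b)/(7 + b)) = 3*(2*b/(7 + b)) = 6*b/(7 + b))
(l(-18) + P(17)) + 8938 = (-23/(-18) + 6*17/(7 + 17)) + 8938 = (-23*(-1/18) + 6*17/24) + 8938 = (23/18 + 6*17*(1/24)) + 8938 = (23/18 + 17/4) + 8938 = 199/36 + 8938 = 321967/36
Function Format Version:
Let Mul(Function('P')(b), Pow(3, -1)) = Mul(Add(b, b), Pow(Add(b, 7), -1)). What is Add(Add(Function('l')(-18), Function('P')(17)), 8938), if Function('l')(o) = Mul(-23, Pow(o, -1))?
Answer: Rational(321967, 36) ≈ 8943.5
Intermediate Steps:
Function('P')(b) = Mul(6, b, Pow(Add(7, b), -1)) (Function('P')(b) = Mul(3, Mul(Add(b, b), Pow(Add(b, 7), -1))) = Mul(3, Mul(Mul(2, b), Pow(Add(7, b), -1))) = Mul(3, Mul(2, b, Pow(Add(7, b), -1))) = Mul(6, b, Pow(Add(7, b), -1)))
Add(Add(Function('l')(-18), Function('P')(17)), 8938) = Add(Add(Mul(-23, Pow(-18, -1)), Mul(6, 17, Pow(Add(7, 17), -1))), 8938) = Add(Add(Mul(-23, Rational(-1, 18)), Mul(6, 17, Pow(24, -1))), 8938) = Add(Add(Rational(23, 18), Mul(6, 17, Rational(1, 24))), 8938) = Add(Add(Rational(23, 18), Rational(17, 4)), 8938) = Add(Rational(199, 36), 8938) = Rational(321967, 36)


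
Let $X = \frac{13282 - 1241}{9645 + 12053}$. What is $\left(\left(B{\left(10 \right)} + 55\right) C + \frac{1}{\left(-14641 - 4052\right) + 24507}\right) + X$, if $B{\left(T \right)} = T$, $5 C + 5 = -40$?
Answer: $- \frac{970118323}{1659897} \approx -584.45$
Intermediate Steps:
$C = -9$ ($C = -1 + \frac{1}{5} \left(-40\right) = -1 - 8 = -9$)
$X = \frac{12041}{21698} \approx 0.55494$
$\left(\left(B{\left(10 \right)} + 55\right) C + \frac{1}{\left(-14641 - 4052\right) + 24507}\right) + X = \left(\left(10 + 55\right) \left(-9\right) + \frac{1}{\left(-14641 - 4052\right) + 24507}\right) + \frac{12041}{21698} = \left(65 \left(-9\right) + \frac{1}{\left(-14641 - 4052\right) + 24507}\right) + \frac{12041}{21698} = \left(-585 + \frac{1}{-18693 + 24507}\right) + \frac{12041}{21698} = \left(-585 + \frac{1}{5814}\right) + \frac{12041}{21698} = - \frac{3401189}{5814} + \frac{12041}{21698} = - \frac{970118323}{1659897}$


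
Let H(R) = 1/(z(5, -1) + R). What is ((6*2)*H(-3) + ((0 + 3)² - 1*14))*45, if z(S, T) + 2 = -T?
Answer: -360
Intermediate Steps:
z(S, T) = -2 - T
H(R) = 1/(-1 + R) (H(R) = 1/((-2 - 1*(-1)) + R) = 1/((-2 + 1) + R) = 1/(-1 + R))
((6*2)*H(-3) + ((0 + 3)² - 1*14))*45 = ((6*2)/(-1 - 3) + ((0 + 3)² - 1*14))*45 = (12/(-4) + (3² - 14))*45 = (12*(-¼) + (9 - 14))*45 = (-3 - 5)*45 = -8*45 = -360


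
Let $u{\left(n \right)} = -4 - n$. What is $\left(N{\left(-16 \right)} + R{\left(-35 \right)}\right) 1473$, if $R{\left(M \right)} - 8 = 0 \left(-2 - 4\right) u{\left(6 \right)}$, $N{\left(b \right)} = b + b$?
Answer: $-35352$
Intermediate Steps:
$N{\left(b \right)} = 2 b$
$R{\left(M \right)} = 8$ ($R{\left(M \right)} = 8 + 0 \left(-2 - 4\right) \left(-4 - 6\right) = 8 + 0 \left(- 6 \left(-4 - 6\right)\right) = 8 + 0 \left(\left(-6\right) \left(-10\right)\right) = 8 + 0 \cdot 60 = 8 + 0 = 8$)
$\left(N{\left(-16 \right)} + R{\left(-35 \right)}\right) 1473 = \left(2 \left(-16\right) + 8\right) 1473 = \left(-32 + 8\right) 1473 = \left(-24\right) 1473 = -35352$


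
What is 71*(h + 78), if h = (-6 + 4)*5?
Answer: 4828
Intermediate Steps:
h = -10 (h = -2*5 = -10)
71*(h + 78) = 71*(-10 + 78) = 71*68 = 4828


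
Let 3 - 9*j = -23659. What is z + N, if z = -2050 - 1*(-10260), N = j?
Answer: 97552/9 ≈ 10839.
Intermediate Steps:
j = 23662/9 (j = ⅓ - ⅑*(-23659) = ⅓ + 23659/9 = 23662/9 ≈ 2629.1)
N = 23662/9 ≈ 2629.1
z = 8210 (z = -2050 + 10260 = 8210)
z + N = 8210 + 23662/9 = 97552/9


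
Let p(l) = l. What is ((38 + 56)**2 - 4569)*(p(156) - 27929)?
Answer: -118507391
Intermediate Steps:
((38 + 56)**2 - 4569)*(p(156) - 27929) = ((38 + 56)**2 - 4569)*(156 - 27929) = (94**2 - 4569)*(-27773) = (8836 - 4569)*(-27773) = 4267*(-27773) = -118507391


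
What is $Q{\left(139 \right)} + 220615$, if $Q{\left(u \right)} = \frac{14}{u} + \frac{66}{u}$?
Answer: $\frac{30665565}{139} \approx 2.2062 \cdot 10^{5}$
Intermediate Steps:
$Q{\left(u \right)} = \frac{80}{u}$
$Q{\left(139 \right)} + 220615 = \frac{80}{139} + 220615 = \frac{30665565}{139}$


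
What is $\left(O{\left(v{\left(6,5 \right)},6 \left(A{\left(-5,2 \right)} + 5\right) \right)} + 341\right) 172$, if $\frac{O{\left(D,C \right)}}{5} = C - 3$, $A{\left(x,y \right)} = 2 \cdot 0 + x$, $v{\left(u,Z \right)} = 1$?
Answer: $56072$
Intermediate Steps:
$A{\left(x,y \right)} = x$ ($A{\left(x,y \right)} = 0 + x = x$)
$O{\left(D,C \right)} = -15 + 5 C$ ($O{\left(D,C \right)} = 5 \left(C - 3\right) = 5 \left(-3 + C\right) = -15 + 5 C$)
$\left(O{\left(v{\left(6,5 \right)},6 \left(A{\left(-5,2 \right)} + 5\right) \right)} + 341\right) 172 = \left(\left(-15 + 5 \cdot 6 \left(-5 + 5\right)\right) + 341\right) 172 = \left(\left(-15 + 5 \cdot 6 \cdot 0\right) + 341\right) 172 = \left(\left(-15 + 5 \cdot 0\right) + 341\right) 172 = \left(\left(-15 + 0\right) + 341\right) 172 = \left(-15 + 341\right) 172 = 326 \cdot 172 = 56072$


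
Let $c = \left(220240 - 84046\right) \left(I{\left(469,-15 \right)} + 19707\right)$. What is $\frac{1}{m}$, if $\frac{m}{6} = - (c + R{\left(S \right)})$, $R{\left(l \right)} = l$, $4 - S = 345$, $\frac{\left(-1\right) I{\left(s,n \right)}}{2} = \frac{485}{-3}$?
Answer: $- \frac{1}{16368065262} \approx -6.1095 \cdot 10^{-11}$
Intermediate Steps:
$I{\left(s,n \right)} = \frac{970}{3}$ ($I{\left(s,n \right)} = - 2 \frac{485}{-3} = - 2 \cdot 485 \left(- \frac{1}{3}\right) = \left(-2\right) \left(- \frac{485}{3}\right) = \frac{970}{3}$)
$S = -341$ ($S = 4 - 345 = -341$)
$c = 2728011218$ ($c = \left(220240 - 84046\right) \left(\frac{970}{3} + 19707\right) = 136194 \cdot \frac{60091}{3} = 2728011218$)
$m = -16368065262$ ($m = 6 \left(- (2728011218 - 341)\right) = 6 \left(\left(-1\right) 2728010877\right) = 6 \left(-2728010877\right) = -16368065262$)
$\frac{1}{m} = \frac{1}{-16368065262} = - \frac{1}{16368065262}$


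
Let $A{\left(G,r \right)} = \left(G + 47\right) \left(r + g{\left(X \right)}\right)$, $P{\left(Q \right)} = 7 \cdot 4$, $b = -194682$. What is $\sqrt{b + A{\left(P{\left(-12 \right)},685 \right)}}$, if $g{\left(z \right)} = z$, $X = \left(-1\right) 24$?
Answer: $3 i \sqrt{16123} \approx 380.93 i$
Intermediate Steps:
$X = -24$
$P{\left(Q \right)} = 28$
$A{\left(G,r \right)} = \left(-24 + r\right) \left(47 + G\right)$ ($A{\left(G,r \right)} = \left(G + 47\right) \left(r - 24\right) = \left(47 + G\right) \left(-24 + r\right) = \left(-24 + r\right) \left(47 + G\right)$)
$\sqrt{b + A{\left(P{\left(-12 \right)},685 \right)}} = \sqrt{-194682 + \left(-1128 - 672 + 47 \cdot 685 + 28 \cdot 685\right)} = \sqrt{-194682 + \left(-1128 - 672 + 32195 + 19180\right)} = \sqrt{-194682 + 49575} = \sqrt{-145107} = 3 i \sqrt{16123}$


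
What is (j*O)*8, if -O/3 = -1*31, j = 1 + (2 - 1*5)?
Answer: -1488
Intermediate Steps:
j = -2 (j = 1 + (2 - 5) = 1 - 3 = -2)
O = 93 (O = -(-3)*31 = -3*(-31) = 93)
(j*O)*8 = -2*93*8 = -186*8 = -1488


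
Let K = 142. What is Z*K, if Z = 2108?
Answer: 299336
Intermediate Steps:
Z*K = 2108*142 = 299336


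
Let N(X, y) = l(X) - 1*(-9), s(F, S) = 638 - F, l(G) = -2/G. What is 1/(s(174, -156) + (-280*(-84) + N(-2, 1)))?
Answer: 1/23994 ≈ 4.1677e-5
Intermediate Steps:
N(X, y) = 9 - 2/X (N(X, y) = -2/X - 1*(-9) = -2/X + 9 = 9 - 2/X)
1/(s(174, -156) + (-280*(-84) + N(-2, 1))) = 1/((638 - 1*174) + (-280*(-84) + (9 - 2/(-2)))) = 1/((638 - 174) + (23520 + (9 - 2*(-1/2)))) = 1/(464 + (23520 + (9 + 1))) = 1/(464 + (23520 + 10)) = 1/(464 + 23530) = 1/23994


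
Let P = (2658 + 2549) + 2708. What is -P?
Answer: -7915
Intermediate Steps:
P = 7915 (P = 5207 + 2708 = 7915)
-P = -1*7915 = -7915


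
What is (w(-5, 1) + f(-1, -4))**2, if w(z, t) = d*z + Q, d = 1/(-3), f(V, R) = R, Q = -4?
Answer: 361/9 ≈ 40.111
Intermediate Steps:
d = -1/3 ≈ -0.33333
w(z, t) = -4 - z/3 (w(z, t) = -z/3 - 4 = -4 - z/3)
(w(-5, 1) + f(-1, -4))**2 = ((-4 - 1/3*(-5)) - 4)**2 = ((-4 + 5/3) - 4)**2 = (-7/3 - 4)**2 = (-19/3)**2 = 361/9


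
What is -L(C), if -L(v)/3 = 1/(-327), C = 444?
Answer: -1/109 ≈ -0.0091743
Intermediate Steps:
L(v) = 1/109 (L(v) = -3/(-327) = -3*(-1/327) = 1/109)
-L(C) = -1*1/109 = -1/109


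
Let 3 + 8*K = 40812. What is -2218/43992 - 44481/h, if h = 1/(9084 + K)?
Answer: -27757568239357/43992 ≈ -6.3097e+8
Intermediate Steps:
K = 40809/8 (K = -3/8 + (1/8)*40812 = -3/8 + 10203/2 = 40809/8 ≈ 5101.1)
h = 8/113481 (h = 1/(9084 + 40809/8) = 1/(113481/8) = 8/113481 ≈ 7.0496e-5)
-2218/43992 - 44481/h = -2218/43992 - 44481/8/113481 = -2218*1/43992 - 44481*113481/8 = -1109/21996 - 5047748361/8 = -27757568239357/43992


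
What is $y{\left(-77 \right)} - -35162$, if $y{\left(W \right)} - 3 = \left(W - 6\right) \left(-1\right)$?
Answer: $35248$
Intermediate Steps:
$y{\left(W \right)} = 9 - W$ ($y{\left(W \right)} = 3 + \left(W - 6\right) \left(-1\right) = 3 + \left(-6 + W\right) \left(-1\right) = 3 - \left(-6 + W\right) = 9 - W$)
$y{\left(-77 \right)} - -35162 = \left(9 - -77\right) - -35162 = \left(9 + 77\right) + 35162 = 86 + 35162 = 35248$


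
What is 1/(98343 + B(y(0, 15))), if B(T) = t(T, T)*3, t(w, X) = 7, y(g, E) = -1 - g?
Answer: 1/98364 ≈ 1.0166e-5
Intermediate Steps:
B(T) = 21 (B(T) = 7*3 = 21)
1/(98343 + B(y(0, 15))) = 1/(98343 + 21) = 1/98364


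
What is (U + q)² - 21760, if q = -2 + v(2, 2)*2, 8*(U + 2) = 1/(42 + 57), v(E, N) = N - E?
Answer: -13639234751/627264 ≈ -21744.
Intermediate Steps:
U = -1583/792 (U = -2 + 1/(8*(42 + 57)) = -2 + (⅛)/99 = -2 + (⅛)*(1/99) = -2 + 1/792 = -1583/792 ≈ -1.9987)
q = -2 (q = -2 + (2 - 1*2)*2 = -2 + (2 - 2)*2 = -2 + 0*2 = -2 + 0 = -2)
(U + q)² - 21760 = (-1583/792 - 2)² - 21760 = (-3167/792)² - 21760 = 10029889/627264 - 21760 = -13639234751/627264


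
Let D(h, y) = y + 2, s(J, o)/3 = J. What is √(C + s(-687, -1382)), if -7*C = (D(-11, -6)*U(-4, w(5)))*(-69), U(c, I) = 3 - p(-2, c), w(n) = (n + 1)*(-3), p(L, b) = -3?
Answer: 3*I*√12509/7 ≈ 47.933*I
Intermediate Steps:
s(J, o) = 3*J
w(n) = -3 - 3*n (w(n) = (1 + n)*(-3) = -3 - 3*n)
U(c, I) = 6 (U(c, I) = 3 - 1*(-3) = 3 + 3 = 6)
D(h, y) = 2 + y
C = -1656/7 (C = -(2 - 6)*6*(-69)/7 = -(-4*6)*(-69)/7 = -(-24)*(-69)/7 = -⅐*1656 = -1656/7 ≈ -236.57)
√(C + s(-687, -1382)) = √(-1656/7 + 3*(-687)) = √(-1656/7 - 2061) = √(-16083/7) = 3*I*√12509/7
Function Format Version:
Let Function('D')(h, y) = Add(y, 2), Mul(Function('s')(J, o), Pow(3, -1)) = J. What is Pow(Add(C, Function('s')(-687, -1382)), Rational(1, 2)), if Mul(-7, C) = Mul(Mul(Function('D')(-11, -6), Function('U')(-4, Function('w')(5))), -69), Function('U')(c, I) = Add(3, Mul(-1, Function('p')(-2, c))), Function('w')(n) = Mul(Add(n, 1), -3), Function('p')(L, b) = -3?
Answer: Mul(Rational(3, 7), I, Pow(12509, Rational(1, 2))) ≈ Mul(47.933, I)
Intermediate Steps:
Function('s')(J, o) = Mul(3, J)
Function('w')(n) = Add(-3, Mul(-3, n)) (Function('w')(n) = Mul(Add(1, n), -3) = Add(-3, Mul(-3, n)))
Function('U')(c, I) = 6 (Function('U')(c, I) = Add(3, Mul(-1, -3)) = Add(3, 3) = 6)
Function('D')(h, y) = Add(2, y)
C = Rational(-1656, 7) (C = Mul(Rational(-1, 7), Mul(Mul(Add(2, -6), 6), -69)) = Mul(Rational(-1, 7), Mul(Mul(-4, 6), -69)) = Mul(Rational(-1, 7), Mul(-24, -69)) = Mul(Rational(-1, 7), 1656) = Rational(-1656, 7) ≈ -236.57)
Pow(Add(C, Function('s')(-687, -1382)), Rational(1, 2)) = Pow(Add(Rational(-1656, 7), Mul(3, -687)), Rational(1, 2)) = Pow(Add(Rational(-1656, 7), -2061), Rational(1, 2)) = Pow(Rational(-16083, 7), Rational(1, 2)) = Mul(Rational(3, 7), I, Pow(12509, Rational(1, 2)))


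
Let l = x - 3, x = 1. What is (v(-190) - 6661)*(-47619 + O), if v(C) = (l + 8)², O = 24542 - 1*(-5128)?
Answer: 118912125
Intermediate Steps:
l = -2 (l = 1 - 3 = -2)
O = 29670 (O = 24542 + 5128 = 29670)
v(C) = 36 (v(C) = (-2 + 8)² = 6² = 36)
(v(-190) - 6661)*(-47619 + O) = (36 - 6661)*(-47619 + 29670) = -6625*(-17949) = 118912125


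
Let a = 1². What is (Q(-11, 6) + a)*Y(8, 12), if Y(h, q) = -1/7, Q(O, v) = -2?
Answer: ⅐ ≈ 0.14286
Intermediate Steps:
Y(h, q) = -⅐ (Y(h, q) = -1*⅐ = -⅐)
a = 1
(Q(-11, 6) + a)*Y(8, 12) = (-2 + 1)*(-⅐) = -1*(-⅐) = ⅐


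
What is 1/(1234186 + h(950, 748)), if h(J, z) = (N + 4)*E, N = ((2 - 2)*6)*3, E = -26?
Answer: 1/1234082 ≈ 8.1032e-7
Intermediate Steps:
N = 0 (N = (0*6)*3 = 0*3 = 0)
h(J, z) = -104 (h(J, z) = (0 + 4)*(-26) = 4*(-26) = -104)
1/(1234186 + h(950, 748)) = 1/(1234186 - 104) = 1/1234082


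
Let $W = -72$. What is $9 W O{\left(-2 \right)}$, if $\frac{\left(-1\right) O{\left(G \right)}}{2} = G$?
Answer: $-2592$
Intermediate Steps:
$O{\left(G \right)} = - 2 G$
$9 W O{\left(-2 \right)} = 9 \left(-72\right) \left(\left(-2\right) \left(-2\right)\right) = \left(-648\right) 4 = -2592$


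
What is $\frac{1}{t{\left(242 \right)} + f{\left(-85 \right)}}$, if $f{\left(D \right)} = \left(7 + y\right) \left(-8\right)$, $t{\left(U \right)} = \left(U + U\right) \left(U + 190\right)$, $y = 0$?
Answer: $\frac{1}{209032} \approx 4.784 \cdot 10^{-6}$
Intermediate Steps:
$t{\left(U \right)} = 2 U \left(190 + U\right)$
$f{\left(D \right)} = -56$ ($f{\left(D \right)} = \left(7 + 0\right) \left(-8\right) = 7 \left(-8\right) = -56$)
$\frac{1}{t{\left(242 \right)} + f{\left(-85 \right)}} = \frac{1}{2 \cdot 242 \left(190 + 242\right) - 56} = \frac{1}{2 \cdot 242 \cdot 432 - 56} = \frac{1}{209088 - 56} = \frac{1}{209032}$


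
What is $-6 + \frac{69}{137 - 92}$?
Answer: $- \frac{67}{15} \approx -4.4667$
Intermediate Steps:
$-6 + \frac{69}{137 - 92} = -6 + \frac{69}{45} = -6 + 69 \cdot \frac{1}{45} = -6 + \frac{23}{15} = - \frac{67}{15}$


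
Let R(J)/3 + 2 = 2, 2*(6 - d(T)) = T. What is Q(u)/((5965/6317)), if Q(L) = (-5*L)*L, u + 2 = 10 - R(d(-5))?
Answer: -404288/1193 ≈ -338.88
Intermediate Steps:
d(T) = 6 - T/2
R(J) = 0 (R(J) = -6 + 3*2 = -6 + 6 = 0)
u = 8 (u = -2 + (10 - 1*0) = -2 + (10 + 0) = -2 + 10 = 8)
Q(L) = -5*L**2
Q(u)/((5965/6317)) = (-5*8**2)/((5965/6317)) = (-5*64)/((5965*(1/6317))) = -320/5965/6317 = -320*6317/5965 = -404288/1193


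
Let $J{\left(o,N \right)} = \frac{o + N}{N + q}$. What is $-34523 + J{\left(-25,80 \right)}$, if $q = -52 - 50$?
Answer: $- \frac{69051}{2} \approx -34526.0$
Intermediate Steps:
$q = -102$ ($q = -52 - 50 = -102$)
$J{\left(o,N \right)} = \frac{N + o}{-102 + N}$ ($J{\left(o,N \right)} = \frac{o + N}{N - 102} = \frac{N + o}{-102 + N}$)
$-34523 + J{\left(-25,80 \right)} = -34523 + \frac{80 - 25}{-102 + 80} = -34523 + \frac{1}{-22} \cdot 55 = -34523 - \frac{5}{2} = - \frac{69051}{2}$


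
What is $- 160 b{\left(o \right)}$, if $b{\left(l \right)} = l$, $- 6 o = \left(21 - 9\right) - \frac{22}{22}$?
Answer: $\frac{880}{3} \approx 293.33$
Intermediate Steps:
$o = - \frac{11}{6}$ ($o = - \frac{\left(21 - 9\right) - \frac{22}{22}}{6} = - \frac{12 - 1}{6} = \left(- \frac{1}{6}\right) 11 = - \frac{11}{6} \approx -1.8333$)
$- 160 b{\left(o \right)} = \left(-160\right) \left(- \frac{11}{6}\right) = \frac{880}{3}$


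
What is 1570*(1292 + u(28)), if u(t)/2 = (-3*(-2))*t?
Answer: 2555960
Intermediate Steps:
u(t) = 12*t (u(t) = 2*((-3*(-2))*t) = 2*(6*t) = 12*t)
1570*(1292 + u(28)) = 1570*(1292 + 12*28) = 1570*(1292 + 336) = 1570*1628 = 2555960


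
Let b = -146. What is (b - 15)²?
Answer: 25921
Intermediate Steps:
(b - 15)² = (-146 - 15)² = (-161)² = 25921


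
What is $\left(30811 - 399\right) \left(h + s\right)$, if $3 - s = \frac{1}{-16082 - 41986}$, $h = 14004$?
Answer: $\frac{6183964500631}{14517} \approx 4.2598 \cdot 10^{8}$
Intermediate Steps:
$s = \frac{174205}{58068}$ ($s = 3 - \frac{1}{-16082 - 41986} = 3 - \frac{1}{-58068} = 3 - - \frac{1}{58068} = 3 + \frac{1}{58068} = \frac{174205}{58068} \approx 3.0$)
$\left(30811 - 399\right) \left(h + s\right) = \left(30811 - 399\right) \left(14004 + \frac{174205}{58068}\right) = 30412 \cdot \frac{813358477}{58068} = \frac{6183964500631}{14517}$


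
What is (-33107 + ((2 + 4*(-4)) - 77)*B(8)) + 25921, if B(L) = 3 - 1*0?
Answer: -7459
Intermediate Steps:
B(L) = 3 (B(L) = 3 + 0 = 3)
(-33107 + ((2 + 4*(-4)) - 77)*B(8)) + 25921 = (-33107 + ((2 + 4*(-4)) - 77)*3) + 25921 = (-33107 + ((2 - 16) - 77)*3) + 25921 = (-33107 + (-14 - 77)*3) + 25921 = (-33107 - 91*3) + 25921 = (-33107 - 273) + 25921 = -33380 + 25921 = -7459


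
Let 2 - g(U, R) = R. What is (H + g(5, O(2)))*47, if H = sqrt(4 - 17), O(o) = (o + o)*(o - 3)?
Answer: 282 + 47*I*sqrt(13) ≈ 282.0 + 169.46*I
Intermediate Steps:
O(o) = 2*o*(-3 + o) (O(o) = (2*o)*(-3 + o) = 2*o*(-3 + o))
g(U, R) = 2 - R
H = I*sqrt(13) (H = sqrt(-13) = I*sqrt(13) ≈ 3.6056*I)
(H + g(5, O(2)))*47 = (I*sqrt(13) + (2 - 2*2*(-3 + 2)))*47 = (I*sqrt(13) + (2 - 2*2*(-1)))*47 = (I*sqrt(13) + (2 - 1*(-4)))*47 = (I*sqrt(13) + (2 + 4))*47 = (I*sqrt(13) + 6)*47 = (6 + I*sqrt(13))*47 = 282 + 47*I*sqrt(13)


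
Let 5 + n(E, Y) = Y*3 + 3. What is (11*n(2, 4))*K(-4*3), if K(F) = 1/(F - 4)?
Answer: -55/8 ≈ -6.8750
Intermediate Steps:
K(F) = 1/(-4 + F)
n(E, Y) = -2 + 3*Y (n(E, Y) = -5 + (Y*3 + 3) = -5 + (3*Y + 3) = -5 + (3 + 3*Y) = -2 + 3*Y)
(11*n(2, 4))*K(-4*3) = (11*(-2 + 3*4))/(-4 - 4*3) = (11*(-2 + 12))/(-4 - 12) = (11*10)/(-16) = 110*(-1/16) = -55/8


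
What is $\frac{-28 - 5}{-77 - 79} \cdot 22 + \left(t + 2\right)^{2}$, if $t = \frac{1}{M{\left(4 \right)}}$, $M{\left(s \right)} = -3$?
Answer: $\frac{1739}{234} \approx 7.4316$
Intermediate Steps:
$t = - \frac{1}{3}$ ($t = \frac{1}{-3} = - \frac{1}{3} \approx -0.33333$)
$\frac{-28 - 5}{-77 - 79} \cdot 22 + \left(t + 2\right)^{2} = \frac{-28 - 5}{-77 - 79} \cdot 22 + \left(- \frac{1}{3} + 2\right)^{2} = - \frac{33}{-156} \cdot 22 + \left(\frac{5}{3}\right)^{2} = \left(-33\right) \left(- \frac{1}{156}\right) 22 + \frac{25}{9} = \frac{11}{52} \cdot 22 + \frac{25}{9} = \frac{121}{26} + \frac{25}{9} = \frac{1739}{234}$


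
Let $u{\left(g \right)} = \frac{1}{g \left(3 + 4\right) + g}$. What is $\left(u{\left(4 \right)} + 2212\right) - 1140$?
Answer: $\frac{34305}{32} \approx 1072.0$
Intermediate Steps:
$u{\left(g \right)} = \frac{1}{8 g}$ ($u{\left(g \right)} = \frac{1}{g 7 + g} = \frac{1}{7 g + g} = \frac{1}{8 g}$)
$\left(u{\left(4 \right)} + 2212\right) - 1140 = \left(\frac{1}{8 \cdot 4} + 2212\right) - 1140 = \left(\frac{1}{8} \cdot \frac{1}{4} + 2212\right) - 1140 = \left(\frac{1}{32} + 2212\right) - 1140 = \frac{70785}{32} - 1140 = \frac{34305}{32}$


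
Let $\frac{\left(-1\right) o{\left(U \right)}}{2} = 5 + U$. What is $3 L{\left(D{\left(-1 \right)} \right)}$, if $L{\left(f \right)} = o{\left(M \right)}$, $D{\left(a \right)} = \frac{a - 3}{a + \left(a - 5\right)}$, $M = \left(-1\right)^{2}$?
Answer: $-36$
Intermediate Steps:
$M = 1$
$o{\left(U \right)} = -10 - 2 U$ ($o{\left(U \right)} = - 2 \left(5 + U\right) = -10 - 2 U$)
$D{\left(a \right)} = \frac{-3 + a}{-5 + 2 a}$ ($D{\left(a \right)} = \frac{-3 + a}{a + \left(-5 + a\right)} = \frac{-3 + a}{-5 + 2 a}$)
$L{\left(f \right)} = -12$ ($L{\left(f \right)} = -10 - 2 = -12$)
$3 L{\left(D{\left(-1 \right)} \right)} = 3 \left(-12\right) = -36$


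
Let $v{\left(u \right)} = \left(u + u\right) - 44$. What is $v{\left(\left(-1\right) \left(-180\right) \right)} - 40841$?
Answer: $-40525$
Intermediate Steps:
$v{\left(u \right)} = -44 + 2 u$ ($v{\left(u \right)} = 2 u - 44 = -44 + 2 u$)
$v{\left(\left(-1\right) \left(-180\right) \right)} - 40841 = \left(-44 + 2 \left(\left(-1\right) \left(-180\right)\right)\right) - 40841 = \left(-44 + 2 \cdot 180\right) - 40841 = \left(-44 + 360\right) - 40841 = 316 - 40841 = -40525$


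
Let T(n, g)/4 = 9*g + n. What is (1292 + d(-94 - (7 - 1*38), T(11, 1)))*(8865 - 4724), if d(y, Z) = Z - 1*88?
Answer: 5317044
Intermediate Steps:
T(n, g) = 4*n + 36*g (T(n, g) = 4*(9*g + n) = 4*(n + 9*g) = 4*n + 36*g)
d(y, Z) = -88 + Z (d(y, Z) = Z - 88 = -88 + Z)
(1292 + d(-94 - (7 - 1*38), T(11, 1)))*(8865 - 4724) = (1292 + (-88 + (4*11 + 36*1)))*(8865 - 4724) = (1292 + (-88 + (44 + 36)))*4141 = (1292 + (-88 + 80))*4141 = (1292 - 8)*4141 = 1284*4141 = 5317044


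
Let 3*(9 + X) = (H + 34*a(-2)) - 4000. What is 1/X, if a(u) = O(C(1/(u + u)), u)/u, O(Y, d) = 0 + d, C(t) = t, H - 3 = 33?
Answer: -1/1319 ≈ -0.00075815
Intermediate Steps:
H = 36 (H = 3 + 33 = 36)
O(Y, d) = d
a(u) = 1 (a(u) = u/u = 1)
X = -1319 (X = -9 + ((36 + 34*1) - 4000)/3 = -9 + ((36 + 34) - 4000)/3 = -9 + (70 - 4000)/3 = -9 + (1/3)*(-3930) = -9 - 1310 = -1319)
1/X = 1/(-1319) = -1/1319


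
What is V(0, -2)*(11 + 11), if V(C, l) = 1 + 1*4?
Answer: 110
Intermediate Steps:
V(C, l) = 5 (V(C, l) = 1 + 4 = 5)
V(0, -2)*(11 + 11) = 5*(11 + 11) = 5*22 = 110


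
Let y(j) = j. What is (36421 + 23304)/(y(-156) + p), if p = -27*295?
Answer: -59725/8121 ≈ -7.3544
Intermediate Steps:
p = -7965
(36421 + 23304)/(y(-156) + p) = (36421 + 23304)/(-156 - 7965) = 59725/(-8121) = 59725*(-1/8121) = -59725/8121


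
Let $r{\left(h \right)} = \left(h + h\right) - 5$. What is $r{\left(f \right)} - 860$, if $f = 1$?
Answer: $-863$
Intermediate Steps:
$r{\left(h \right)} = -5 + 2 h$ ($r{\left(h \right)} = 2 h - 5 = -5 + 2 h$)
$r{\left(f \right)} - 860 = \left(-5 + 2 \cdot 1\right) - 860 = \left(-5 + 2\right) - 860 = -3 - 860 = -863$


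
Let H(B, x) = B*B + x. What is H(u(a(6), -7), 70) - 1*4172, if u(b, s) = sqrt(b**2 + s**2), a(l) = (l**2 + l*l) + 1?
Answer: 1276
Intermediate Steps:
a(l) = 1 + 2*l**2 (a(l) = (l**2 + l**2) + 1 = 2*l**2 + 1 = 1 + 2*l**2)
H(B, x) = x + B**2 (H(B, x) = B**2 + x = x + B**2)
H(u(a(6), -7), 70) - 1*4172 = (70 + (sqrt((1 + 2*6**2)**2 + (-7)**2))**2) - 1*4172 = (70 + (sqrt((1 + 2*36)**2 + 49))**2) - 4172 = (70 + (sqrt((1 + 72)**2 + 49))**2) - 4172 = (70 + (sqrt(73**2 + 49))**2) - 4172 = (70 + (sqrt(5329 + 49))**2) - 4172 = (70 + (sqrt(5378))**2) - 4172 = (70 + 5378) - 4172 = 5448 - 4172 = 1276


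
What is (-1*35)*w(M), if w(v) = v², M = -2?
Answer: -140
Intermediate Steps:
(-1*35)*w(M) = -1*35*(-2)² = -35*4 = -140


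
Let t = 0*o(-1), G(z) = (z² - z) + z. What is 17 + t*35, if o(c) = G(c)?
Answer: 17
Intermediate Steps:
G(z) = z²
o(c) = c²
t = 0 (t = 0*(-1)² = 0*1 = 0)
17 + t*35 = 17 + 0*35 = 17 + 0 = 17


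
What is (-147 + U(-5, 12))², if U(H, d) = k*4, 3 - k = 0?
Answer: 18225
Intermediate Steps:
k = 3 (k = 3 - 1*0 = 3 + 0 = 3)
U(H, d) = 12 (U(H, d) = 3*4 = 12)
(-147 + U(-5, 12))² = (-147 + 12)² = (-135)² = 18225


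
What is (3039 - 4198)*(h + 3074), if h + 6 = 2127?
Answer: -6021005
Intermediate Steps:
h = 2121 (h = -6 + 2127 = 2121)
(3039 - 4198)*(h + 3074) = (3039 - 4198)*(2121 + 3074) = -1159*5195 = -6021005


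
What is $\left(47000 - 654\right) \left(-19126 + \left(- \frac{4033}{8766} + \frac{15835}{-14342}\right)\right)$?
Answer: $- \frac{27862694819789332}{31430493} \approx -8.8649 \cdot 10^{8}$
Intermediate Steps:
$\left(47000 - 654\right) \left(-19126 + \left(- \frac{4033}{8766} + \frac{15835}{-14342}\right)\right) = 46346 \left(-19126 + \left(\left(-4033\right) \frac{1}{8766} + 15835 \left(- \frac{1}{14342}\right)\right)\right) = 46346 \left(-19126 - \frac{49162724}{31430493}\right) = 46346 \left(- \frac{601188771842}{31430493}\right) = - \frac{27862694819789332}{31430493}$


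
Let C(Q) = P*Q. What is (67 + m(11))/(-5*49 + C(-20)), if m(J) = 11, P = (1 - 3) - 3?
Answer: -78/145 ≈ -0.53793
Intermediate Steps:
P = -5 (P = -2 - 3 = -5)
C(Q) = -5*Q
(67 + m(11))/(-5*49 + C(-20)) = (67 + 11)/(-5*49 - 5*(-20)) = 78/(-245 + 100) = 78/(-145) = 78*(-1/145) = -78/145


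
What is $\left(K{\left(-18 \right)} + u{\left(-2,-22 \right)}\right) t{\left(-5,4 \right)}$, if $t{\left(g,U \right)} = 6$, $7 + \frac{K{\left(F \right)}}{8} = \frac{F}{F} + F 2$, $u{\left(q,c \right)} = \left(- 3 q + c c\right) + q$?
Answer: $912$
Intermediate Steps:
$u{\left(q,c \right)} = c^{2} - 2 q$ ($u{\left(q,c \right)} = \left(- 3 q + c^{2}\right) + q = \left(c^{2} - 3 q\right) + q = c^{2} - 2 q$)
$K{\left(F \right)} = -48 + 16 F$ ($K{\left(F \right)} = -56 + 8 \left(\frac{F}{F} + F 2\right) = -56 + 8 \left(1 + 2 F\right) = -56 + \left(8 + 16 F\right) = -48 + 16 F$)
$\left(K{\left(-18 \right)} + u{\left(-2,-22 \right)}\right) t{\left(-5,4 \right)} = \left(\left(-48 + 16 \left(-18\right)\right) - \left(-4 - \left(-22\right)^{2}\right)\right) 6 = \left(\left(-48 - 288\right) + \left(484 + 4\right)\right) 6 = \left(-336 + 488\right) 6 = 152 \cdot 6 = 912$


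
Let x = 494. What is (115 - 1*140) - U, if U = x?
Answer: -519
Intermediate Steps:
U = 494
(115 - 1*140) - U = (115 - 1*140) - 1*494 = (115 - 140) - 494 = -25 - 494 = -519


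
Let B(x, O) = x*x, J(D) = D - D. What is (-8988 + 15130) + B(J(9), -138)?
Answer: 6142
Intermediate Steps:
J(D) = 0
B(x, O) = x²
(-8988 + 15130) + B(J(9), -138) = (-8988 + 15130) + 0² = 6142 + 0 = 6142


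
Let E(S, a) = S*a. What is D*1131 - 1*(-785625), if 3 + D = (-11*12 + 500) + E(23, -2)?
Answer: 1146414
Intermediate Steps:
D = 319 (D = -3 + ((-11*12 + 500) + 23*(-2)) = -3 + ((-132 + 500) - 46) = -3 + (368 - 46) = -3 + 322 = 319)
D*1131 - 1*(-785625) = 319*1131 - 1*(-785625) = 360789 + 785625 = 1146414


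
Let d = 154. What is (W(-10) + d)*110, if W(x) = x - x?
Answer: 16940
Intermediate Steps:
W(x) = 0
(W(-10) + d)*110 = (0 + 154)*110 = 154*110 = 16940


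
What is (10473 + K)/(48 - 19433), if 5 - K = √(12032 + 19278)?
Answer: -10478/19385 + √31310/19385 ≈ -0.53139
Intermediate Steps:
K = 5 - √31310 (K = 5 - √(12032 + 19278) = 5 - √31310 ≈ -171.95)
(10473 + K)/(48 - 19433) = (10473 + (5 - √31310))/(48 - 19433) = (10478 - √31310)/(-19385) = (10478 - √31310)*(-1/19385) = -10478/19385 + √31310/19385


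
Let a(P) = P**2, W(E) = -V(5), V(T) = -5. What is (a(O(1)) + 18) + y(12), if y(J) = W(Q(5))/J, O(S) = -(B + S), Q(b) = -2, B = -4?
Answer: 329/12 ≈ 27.417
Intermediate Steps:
W(E) = 5 (W(E) = -1*(-5) = 5)
O(S) = 4 - S (O(S) = -(-4 + S) = 4 - S)
y(J) = 5/J
(a(O(1)) + 18) + y(12) = ((4 - 1*1)**2 + 18) + 5/12 = ((4 - 1)**2 + 18) + 5*(1/12) = (3**2 + 18) + 5/12 = (9 + 18) + 5/12 = 27 + 5/12 = 329/12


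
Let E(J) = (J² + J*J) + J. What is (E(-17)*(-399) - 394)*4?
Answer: -896932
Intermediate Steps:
E(J) = J + 2*J² (E(J) = (J² + J²) + J = 2*J² + J = J + 2*J²)
(E(-17)*(-399) - 394)*4 = (-17*(1 + 2*(-17))*(-399) - 394)*4 = (-17*(1 - 34)*(-399) - 394)*4 = (-17*(-33)*(-399) - 394)*4 = (561*(-399) - 394)*4 = (-223839 - 394)*4 = -224233*4 = -896932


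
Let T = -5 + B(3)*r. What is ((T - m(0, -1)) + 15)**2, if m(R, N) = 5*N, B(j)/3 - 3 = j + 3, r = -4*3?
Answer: 95481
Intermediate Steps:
r = -12
B(j) = 18 + 3*j (B(j) = 9 + 3*(j + 3) = 9 + 3*(3 + j) = 9 + (9 + 3*j) = 18 + 3*j)
T = -329 (T = -5 + (18 + 3*3)*(-12) = -5 + (18 + 9)*(-12) = -5 + 27*(-12) = -5 - 324 = -329)
((T - m(0, -1)) + 15)**2 = ((-329 - 5*(-1)) + 15)**2 = ((-329 - 1*(-5)) + 15)**2 = ((-329 + 5) + 15)**2 = (-324 + 15)**2 = (-309)**2 = 95481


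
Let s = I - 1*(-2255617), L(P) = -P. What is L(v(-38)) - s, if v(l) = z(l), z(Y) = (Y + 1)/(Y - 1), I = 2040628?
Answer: -167553592/39 ≈ -4.2962e+6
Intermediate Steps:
z(Y) = (1 + Y)/(-1 + Y)
v(l) = (1 + l)/(-1 + l)
s = 4296245 (s = 2040628 - 1*(-2255617) = 2040628 + 2255617 = 4296245)
L(v(-38)) - s = -(1 - 38)/(-1 - 38) - 1*4296245 = -(-37)/(-39) - 4296245 = -(-1)*(-37)/39 - 4296245 = -1*37/39 - 4296245 = -37/39 - 4296245 = -167553592/39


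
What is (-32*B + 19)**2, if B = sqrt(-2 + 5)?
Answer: 3433 - 1216*sqrt(3) ≈ 1326.8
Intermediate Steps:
B = sqrt(3) ≈ 1.7320
(-32*B + 19)**2 = (-32*sqrt(3) + 19)**2 = (19 - 32*sqrt(3))**2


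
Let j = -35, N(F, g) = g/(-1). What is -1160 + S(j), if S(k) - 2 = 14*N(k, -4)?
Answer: -1102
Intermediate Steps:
N(F, g) = -g (N(F, g) = g*(-1) = -g)
S(k) = 58 (S(k) = 2 + 14*(-1*(-4)) = 2 + 14*4 = 2 + 56 = 58)
-1160 + S(j) = -1160 + 58 = -1102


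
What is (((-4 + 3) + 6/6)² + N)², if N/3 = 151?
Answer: 205209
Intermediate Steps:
N = 453 (N = 3*151 = 453)
(((-4 + 3) + 6/6)² + N)² = (((-4 + 3) + 6/6)² + 453)² = ((-1 + 6*(⅙))² + 453)² = ((-1 + 1)² + 453)² = (0² + 453)² = (0 + 453)² = 453² = 205209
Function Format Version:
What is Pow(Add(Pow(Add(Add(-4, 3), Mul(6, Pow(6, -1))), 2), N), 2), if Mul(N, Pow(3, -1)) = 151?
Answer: 205209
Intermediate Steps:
N = 453 (N = Mul(3, 151) = 453)
Pow(Add(Pow(Add(Add(-4, 3), Mul(6, Pow(6, -1))), 2), N), 2) = Pow(Add(Pow(Add(Add(-4, 3), Mul(6, Pow(6, -1))), 2), 453), 2) = Pow(Add(Pow(Add(-1, Mul(6, Rational(1, 6))), 2), 453), 2) = Pow(Add(Pow(Add(-1, 1), 2), 453), 2) = Pow(Add(Pow(0, 2), 453), 2) = Pow(Add(0, 453), 2) = Pow(453, 2) = 205209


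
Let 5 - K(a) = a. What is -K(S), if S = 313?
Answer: 308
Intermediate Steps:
K(a) = 5 - a
-K(S) = -(5 - 1*313) = -(5 - 313) = -1*(-308) = 308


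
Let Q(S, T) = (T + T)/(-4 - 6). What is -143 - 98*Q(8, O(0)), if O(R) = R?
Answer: -143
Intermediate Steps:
Q(S, T) = -T/5 (Q(S, T) = (2*T)/(-10) = (2*T)*(-⅒) = -T/5)
-143 - 98*Q(8, O(0)) = -143 - (-98)*0/5 = -143 - 98*0 = -143 + 0 = -143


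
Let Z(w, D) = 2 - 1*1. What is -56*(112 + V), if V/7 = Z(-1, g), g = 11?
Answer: -6664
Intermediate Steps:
Z(w, D) = 1 (Z(w, D) = 2 - 1 = 1)
V = 7 (V = 7*1 = 7)
-56*(112 + V) = -56*(112 + 7) = -56*119 = -6664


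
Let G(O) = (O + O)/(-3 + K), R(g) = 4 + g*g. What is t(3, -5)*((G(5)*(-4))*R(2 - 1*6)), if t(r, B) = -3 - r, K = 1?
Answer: -2400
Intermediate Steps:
R(g) = 4 + g**2
G(O) = -O (G(O) = (O + O)/(-3 + 1) = (2*O)/(-2) = (2*O)*(-1/2) = -O)
t(3, -5)*((G(5)*(-4))*R(2 - 1*6)) = (-3 - 1*3)*((-1*5*(-4))*(4 + (2 - 1*6)**2)) = (-3 - 3)*((-5*(-4))*(4 + (2 - 6)**2)) = -120*(4 + (-4)**2) = -120*(4 + 16) = -120*20 = -6*400 = -2400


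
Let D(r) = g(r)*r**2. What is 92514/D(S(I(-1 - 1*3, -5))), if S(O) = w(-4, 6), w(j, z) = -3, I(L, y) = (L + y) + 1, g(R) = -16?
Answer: -15419/24 ≈ -642.46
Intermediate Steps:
I(L, y) = 1 + L + y
S(O) = -3
D(r) = -16*r**2
92514/D(S(I(-1 - 1*3, -5))) = 92514/((-16*(-3)**2)) = 92514/((-16*9)) = 92514/(-144) = 92514*(-1/144) = -15419/24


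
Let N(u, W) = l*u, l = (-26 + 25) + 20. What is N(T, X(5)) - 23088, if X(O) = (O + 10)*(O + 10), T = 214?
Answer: -19022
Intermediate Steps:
l = 19 (l = -1 + 20 = 19)
X(O) = (10 + O)² (X(O) = (10 + O)*(10 + O) = (10 + O)²)
N(u, W) = 19*u
N(T, X(5)) - 23088 = 19*214 - 23088 = 4066 - 23088 = -19022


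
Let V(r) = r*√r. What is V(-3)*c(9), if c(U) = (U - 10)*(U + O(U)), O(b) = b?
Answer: 54*I*√3 ≈ 93.531*I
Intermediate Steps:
V(r) = r^(3/2)
c(U) = 2*U*(-10 + U) (c(U) = (U - 10)*(U + U) = (-10 + U)*(2*U) = 2*U*(-10 + U))
V(-3)*c(9) = (-3)^(3/2)*(2*9*(-10 + 9)) = (-3*I*√3)*(2*9*(-1)) = -3*I*√3*(-18) = 54*I*√3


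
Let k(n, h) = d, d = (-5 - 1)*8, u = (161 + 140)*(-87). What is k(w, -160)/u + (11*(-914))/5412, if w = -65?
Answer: -3985217/2147334 ≈ -1.8559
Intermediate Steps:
u = -26187 (u = 301*(-87) = -26187)
d = -48 (d = -6*8 = -48)
k(n, h) = -48
k(w, -160)/u + (11*(-914))/5412 = -48/(-26187) + (11*(-914))/5412 = -48*(-1/26187) - 10054*1/5412 = 16/8729 - 457/246 = -3985217/2147334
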